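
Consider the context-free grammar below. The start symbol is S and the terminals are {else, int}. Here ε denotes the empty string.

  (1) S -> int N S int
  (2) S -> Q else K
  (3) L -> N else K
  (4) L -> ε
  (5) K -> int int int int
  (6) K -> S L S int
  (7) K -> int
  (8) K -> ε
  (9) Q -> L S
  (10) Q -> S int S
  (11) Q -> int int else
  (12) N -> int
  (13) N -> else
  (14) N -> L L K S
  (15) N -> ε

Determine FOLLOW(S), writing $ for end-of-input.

FIRST(S) = {else, int}  (via Q else K)
FIRST(K) = {ε, else, int}  (via S L S int)
FIRST(L) = {ε, else, int}  (via N else K)
FIRST(Q) = {else, int}  (via L S, S int S)
FIRST(N) = {ε, else, int}  (via L L K S)
FOLLOW(S) includes $ since S is the start symbol.
FOLLOW(L): in K->S L S int, L is followed by S int with FIRST {else, int}; in Q->L S, L is followed by S with FIRST {else, int}; in N->L L K S (occurrence 1), L is followed by L K S with FIRST {else, int}; in N->L L K S (occurrence 2), L is followed by K S with FIRST {else, int}. Thus FOLLOW(L) = {else, int}.
FOLLOW(Q): in S->Q else K, Q is followed by else K with FIRST {else}. Thus FOLLOW(Q) = {else}.
FOLLOW(N): in S->int N S int, N is followed by S int with FIRST {else, int}; in L->N else K, N is followed by else K with FIRST {else}. Thus FOLLOW(N) = {else, int}.
FOLLOW(S): in S->int N S int, S is followed by int with FIRST {int}; in K->S L S int (occurrence 1), S is followed by L S int with FIRST {else, int}; in K->S L S int (occurrence 2), S is followed by int with FIRST {int}; in Q->L S, the suffix after S is empty, so FOLLOW(S) ⊇ FOLLOW(Q) = {else}; in Q->S int S (occurrence 1), S is followed by int S with FIRST {int}; in Q->S int S (occurrence 2), the suffix after S is empty, so FOLLOW(S) ⊇ FOLLOW(Q) = {else}; in N->L L K S, the suffix after S is empty, so FOLLOW(S) ⊇ FOLLOW(N) = {else, int}. Thus FOLLOW(S) = {$, else, int}.
FOLLOW(K): in S->Q else K, the suffix after K is empty, so FOLLOW(K) ⊇ FOLLOW(S) = {$, else, int}; in L->N else K, the suffix after K is empty, so FOLLOW(K) ⊇ FOLLOW(L) = {else, int}; in N->L L K S, K is followed by S with FIRST {else, int}. Thus FOLLOW(K) = {$, else, int}.

{$, else, int}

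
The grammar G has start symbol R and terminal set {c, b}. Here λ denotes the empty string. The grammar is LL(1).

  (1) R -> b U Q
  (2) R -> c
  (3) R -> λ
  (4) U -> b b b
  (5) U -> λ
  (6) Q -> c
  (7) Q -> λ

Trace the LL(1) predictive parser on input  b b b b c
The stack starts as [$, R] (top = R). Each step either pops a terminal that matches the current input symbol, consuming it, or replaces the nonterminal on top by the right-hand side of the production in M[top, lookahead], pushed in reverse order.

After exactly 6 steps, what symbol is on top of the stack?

step 1: stack=$ R  input=b b b b c $  — expand R -> b U Q
step 2: stack=$ Q U b  input=b b b b c $  — match b
step 3: stack=$ Q U  input=b b b c $  — expand U -> b b b
step 4: stack=$ Q b b b  input=b b b c $  — match b
step 5: stack=$ Q b b  input=b b c $  — match b
step 6: stack=$ Q b  input=b c $  — match b
Stack after step 6: $ Q (top = Q).

Q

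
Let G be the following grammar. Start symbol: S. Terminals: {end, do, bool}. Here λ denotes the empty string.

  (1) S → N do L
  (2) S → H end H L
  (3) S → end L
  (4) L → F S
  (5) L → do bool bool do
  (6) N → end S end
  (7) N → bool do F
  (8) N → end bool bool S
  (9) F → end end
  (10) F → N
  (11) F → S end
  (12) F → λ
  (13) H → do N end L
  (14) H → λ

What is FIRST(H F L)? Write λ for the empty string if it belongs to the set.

FIRST(N): from N→end S end we get {end}; from N→bool do F we get {bool}; from N→end bool bool S we get {end}. So FIRST(N) = {bool, end}.
FIRST(H): from H→do N end L we get {do}; from H→λ we get {λ}. So FIRST(H) = {λ, do}.
FIRST(S): from S→N do L we get {bool, end}; from S→H end H L we get {do, end}; from S→end L we get {end}. So FIRST(S) = {bool, do, end}.
FIRST(F): from F→end end we get {end}; from F→N we get {bool, end}; from F→S end we get {bool, do, end}; from F→λ we get {λ}. So FIRST(F) = {λ, bool, do, end}.
FIRST(L): from L→F S we get {bool, do, end}; from L→do bool bool do we get {do}. So FIRST(L) = {bool, do, end}.
FIRST(H F L): take FIRST of each symbol in turn, carrying on past any symbol whose FIRST contains λ; result {bool, do, end}.

{bool, do, end}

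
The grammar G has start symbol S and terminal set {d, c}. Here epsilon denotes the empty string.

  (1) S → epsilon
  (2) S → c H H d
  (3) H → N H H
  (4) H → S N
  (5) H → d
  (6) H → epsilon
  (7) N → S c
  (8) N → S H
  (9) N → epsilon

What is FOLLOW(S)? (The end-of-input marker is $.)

{$, c, d}

FIRST(S): from S→epsilon we get {epsilon}; from S→c H H d we get {c}. So FIRST(S) = {epsilon, c}.
FIRST(H): from H→N H H we get {epsilon, c, d}; from H→S N we get {epsilon, c, d}; from H→d we get {d}; from H→epsilon we get {epsilon}. So FIRST(H) = {epsilon, c, d}.
FIRST(N): from N→S c we get {c}; from N→S H we get {epsilon, c, d}; from N→epsilon we get {epsilon}. So FIRST(N) = {epsilon, c, d}.
FOLLOW(S) includes $ since S is the start symbol.
FOLLOW(S): in H→S N, S is followed by N with FIRST {epsilon, c, d}; in H→S N, the suffix after S is nullable, so FOLLOW(S) ⊇ FOLLOW(H) = {c, d}; in N→S c, S is followed by c with FIRST {c}; in N→S H, S is followed by H with FIRST {epsilon, c, d}; in N→S H, the suffix after S is nullable, so FOLLOW(S) ⊇ FOLLOW(N) = {c, d}. Thus FOLLOW(S) = {$, c, d}.
FOLLOW(H): in S→c H H d (occurrence 1), H is followed by H d with FIRST {c, d}; in S→c H H d (occurrence 2), H is followed by d with FIRST {d}; in H→N H H (occurrence 1), H is followed by H with FIRST {epsilon, c, d}; in H→N H H (occurrence 1), the suffix after H is nullable (adds nothing new); in H→N H H (occurrence 2), the suffix after H is empty (adds nothing new); in N→S H, the suffix after H is empty, so FOLLOW(H) ⊇ FOLLOW(N) = {c, d}. Thus FOLLOW(H) = {c, d}.
FOLLOW(N): in H→N H H, N is followed by H H with FIRST {epsilon, c, d}; in H→N H H, the suffix after N is nullable, so FOLLOW(N) ⊇ FOLLOW(H) = {c, d}; in H→S N, the suffix after N is empty, so FOLLOW(N) ⊇ FOLLOW(H) = {c, d}. Thus FOLLOW(N) = {c, d}.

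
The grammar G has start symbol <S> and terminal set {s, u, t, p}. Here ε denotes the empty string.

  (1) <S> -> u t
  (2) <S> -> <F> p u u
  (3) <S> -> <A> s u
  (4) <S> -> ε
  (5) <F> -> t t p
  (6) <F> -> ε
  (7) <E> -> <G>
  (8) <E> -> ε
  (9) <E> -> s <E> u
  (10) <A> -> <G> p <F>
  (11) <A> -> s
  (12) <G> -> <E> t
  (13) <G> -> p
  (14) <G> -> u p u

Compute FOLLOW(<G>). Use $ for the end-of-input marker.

{p, t, u}

FIRST(<F>): from <F>->t t p we get {t}; from <F>->ε we get {ε}. So FIRST(<F>) = {ε, t}.
FIRST(<S>): from <S>->u t we get {u}; from <S>-><F> p u u we get {p, t}; from <S>-><A> s u we get {p, s, t, u}; from <S>->ε we get {ε}. So FIRST(<S>) = {ε, p, s, t, u}.
FIRST(<E>): from <E>-><G> we get {p, s, t, u}; from <E>->ε we get {ε}; from <E>->s <E> u we get {s}. So FIRST(<E>) = {ε, p, s, t, u}.
FIRST(<G>): from <G>-><E> t we get {p, s, t, u}; from <G>->p we get {p}; from <G>->u p u we get {u}. So FIRST(<G>) = {p, s, t, u}.
FIRST(<A>): from <A>-><G> p <F> we get {p, s, t, u}; from <A>->s we get {s}. So FIRST(<A>) = {p, s, t, u}.
FOLLOW(<S>) includes $ since <S> is the start symbol.
FOLLOW(<S>): <S> appears on no right-hand side. Thus FOLLOW(<S>) = {$}.
FOLLOW(<E>): in <E>->s <E> u, <E> is followed by u with FIRST {u}; in <G>-><E> t, <E> is followed by t with FIRST {t}. Thus FOLLOW(<E>) = {t, u}.
FOLLOW(<A>): in <S>-><A> s u, <A> is followed by s u with FIRST {s}. Thus FOLLOW(<A>) = {s}.
FOLLOW(<F>): in <S>-><F> p u u, <F> is followed by p u u with FIRST {p}; in <A>-><G> p <F>, the suffix after <F> is empty, so FOLLOW(<F>) ⊇ FOLLOW(<A>) = {s}. Thus FOLLOW(<F>) = {p, s}.
FOLLOW(<G>): in <E>-><G>, the suffix after <G> is empty, so FOLLOW(<G>) ⊇ FOLLOW(<E>) = {t, u}; in <A>-><G> p <F>, <G> is followed by p <F> with FIRST {p}. Thus FOLLOW(<G>) = {p, t, u}.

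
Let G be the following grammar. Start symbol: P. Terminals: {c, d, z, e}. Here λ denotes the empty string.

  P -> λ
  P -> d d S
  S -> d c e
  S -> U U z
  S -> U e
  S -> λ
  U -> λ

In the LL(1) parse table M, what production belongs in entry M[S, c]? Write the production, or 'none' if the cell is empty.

none

FIRST(P) = {λ, d}
FIRST(U) = {λ}
FIRST(S) = {λ, d, e, z}  (via U U z, U e)
FOLLOW(P) includes $ since P is the start symbol.
FOLLOW(P): P appears on no right-hand side. Thus FOLLOW(P) = {$}.
FOLLOW(S): in P->d d S, the suffix after S is empty, so FOLLOW(S) ⊇ FOLLOW(P) = {$}. Thus FOLLOW(S) = {$}.
For S -> d c e: FIRST(d c e) = {d}, so it goes in M[S, t] for t ∈ {d}.
For S -> U U z: FIRST(U U z) = {z}, so it goes in M[S, t] for t ∈ {z}.
For S -> U e: FIRST(U e) = {e}, so it goes in M[S, t] for t ∈ {e}.
For S -> λ: FIRST(λ) = {λ}, so it goes in M[S, t] for t ∈ {}; since λ ∈ FIRST, also for every t ∈ FOLLOW(S) = {$}.
None of these place a production in M[S, c].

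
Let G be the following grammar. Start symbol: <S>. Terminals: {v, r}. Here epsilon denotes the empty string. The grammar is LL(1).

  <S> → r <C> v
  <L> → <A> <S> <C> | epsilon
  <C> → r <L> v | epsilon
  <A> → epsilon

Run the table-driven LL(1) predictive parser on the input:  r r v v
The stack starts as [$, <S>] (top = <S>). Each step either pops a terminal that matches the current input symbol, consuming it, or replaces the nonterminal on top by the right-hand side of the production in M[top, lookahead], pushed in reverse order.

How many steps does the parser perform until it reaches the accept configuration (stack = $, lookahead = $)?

     Stack        Input      Action
  1  $ <S>        r r v v $  expand <S> → r <C> v
  2  $ v <C> r    r r v v $  match r
  3  $ v <C>      r v v $    expand <C> → r <L> v
  4  $ v v <L> r  r v v $    match r
  5  $ v v <L>    v v $      expand <L> → epsilon
  6  $ v v        v v $      match v
  7  $ v          v $        match v
Accept reached after 7 steps.

7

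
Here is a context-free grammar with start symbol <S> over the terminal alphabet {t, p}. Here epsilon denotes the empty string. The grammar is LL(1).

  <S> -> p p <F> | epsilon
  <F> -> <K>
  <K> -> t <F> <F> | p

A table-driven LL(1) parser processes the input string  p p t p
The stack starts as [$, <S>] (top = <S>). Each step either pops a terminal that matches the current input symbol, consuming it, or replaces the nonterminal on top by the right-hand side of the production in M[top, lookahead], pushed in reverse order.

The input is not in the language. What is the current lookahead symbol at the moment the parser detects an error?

$

step 1: stack=$ <S>  input=p p t p $  — expand <S> -> p p <F>
step 2: stack=$ <F> p p  input=p p t p $  — match p
step 3: stack=$ <F> p  input=p t p $  — match p
step 4: stack=$ <F>  input=t p $  — expand <F> -> <K>
step 5: stack=$ <K>  input=t p $  — expand <K> -> t <F> <F>
step 6: stack=$ <F> <F> t  input=t p $  — match t
step 7: stack=$ <F> <F>  input=p $  — expand <F> -> <K>
step 8: stack=$ <F> <K>  input=p $  — expand <K> -> p
step 9: stack=$ <F> p  input=p $  — match p
step 10: stack=$ <F>  input=$  — error: M[<F>, $] is empty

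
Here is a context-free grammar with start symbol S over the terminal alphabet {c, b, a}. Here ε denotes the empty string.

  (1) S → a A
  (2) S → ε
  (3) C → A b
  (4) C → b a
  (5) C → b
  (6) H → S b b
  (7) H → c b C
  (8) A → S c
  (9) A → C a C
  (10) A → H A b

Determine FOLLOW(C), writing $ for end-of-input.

{$, a, b, c}

FIRST(S): from S→a A we get {a}; from S→ε we get {ε}. So FIRST(S) = {ε, a}.
FIRST(H): from H→S b b we get {a, b}; from H→c b C we get {c}. So FIRST(H) = {a, b, c}.
FIRST(C): from C→A b we get {a, b, c}; from C→b a we get {b}; from C→b we get {b}. So FIRST(C) = {a, b, c}.
FIRST(A): from A→S c we get {a, c}; from A→C a C we get {a, b, c}; from A→H A b we get {a, b, c}. So FIRST(A) = {a, b, c}.
FOLLOW(S) includes $ since S is the start symbol.
FOLLOW(S): in H→S b b, S is followed by b b with FIRST {b}; in A→S c, S is followed by c with FIRST {c}. Thus FOLLOW(S) = {$, b, c}.
FOLLOW(H): in A→H A b, H is followed by A b with FIRST {a, b, c}. Thus FOLLOW(H) = {a, b, c}.
FOLLOW(A): in S→a A, the suffix after A is empty, so FOLLOW(A) ⊇ FOLLOW(S) = {$, b, c}; in C→A b, A is followed by b with FIRST {b}; in A→H A b, A is followed by b with FIRST {b}. Thus FOLLOW(A) = {$, b, c}.
FOLLOW(C): in H→c b C, the suffix after C is empty, so FOLLOW(C) ⊇ FOLLOW(H) = {a, b, c}; in A→C a C (occurrence 1), C is followed by a C with FIRST {a}; in A→C a C (occurrence 2), the suffix after C is empty, so FOLLOW(C) ⊇ FOLLOW(A) = {$, b, c}. Thus FOLLOW(C) = {$, a, b, c}.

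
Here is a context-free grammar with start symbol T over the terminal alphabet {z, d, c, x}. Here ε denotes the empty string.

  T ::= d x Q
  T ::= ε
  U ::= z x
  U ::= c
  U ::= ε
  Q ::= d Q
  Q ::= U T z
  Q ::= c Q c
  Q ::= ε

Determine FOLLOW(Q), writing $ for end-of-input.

{$, c, z}

FIRST(T): from T::=d x Q we get {d}; from T::=ε we get {ε}. So FIRST(T) = {ε, d}.
FIRST(U): from U::=z x we get {z}; from U::=c we get {c}; from U::=ε we get {ε}. So FIRST(U) = {ε, c, z}.
FIRST(Q): from Q::=d Q we get {d}; from Q::=U T z we get {c, d, z}; from Q::=c Q c we get {c}; from Q::=ε we get {ε}. So FIRST(Q) = {ε, c, d, z}.
FOLLOW(T) includes $ since T is the start symbol.
FOLLOW(T): in Q::=U T z, T is followed by z with FIRST {z}. Thus FOLLOW(T) = {$, z}.
FOLLOW(U): in Q::=U T z, U is followed by T z with FIRST {d, z}. Thus FOLLOW(U) = {d, z}.
FOLLOW(Q): in T::=d x Q, the suffix after Q is empty, so FOLLOW(Q) ⊇ FOLLOW(T) = {$, z}; in Q::=d Q, the suffix after Q is empty (adds nothing new); in Q::=c Q c, Q is followed by c with FIRST {c}. Thus FOLLOW(Q) = {$, c, z}.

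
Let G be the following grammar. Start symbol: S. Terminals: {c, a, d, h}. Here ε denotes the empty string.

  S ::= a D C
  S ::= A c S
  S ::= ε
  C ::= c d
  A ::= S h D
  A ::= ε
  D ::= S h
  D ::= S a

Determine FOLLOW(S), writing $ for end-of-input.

FIRST(C): from C::=c d we get {c}. So FIRST(C) = {c}.
FIRST(S): from S::=a D C we get {a}; from S::=A c S we get {a, c, h}; from S::=ε we get {ε}. So FIRST(S) = {ε, a, c, h}.
FIRST(A): from A::=S h D we get {a, c, h}; from A::=ε we get {ε}. So FIRST(A) = {ε, a, c, h}.
FIRST(D): from D::=S h we get {a, c, h}; from D::=S a we get {a, c, h}. So FIRST(D) = {a, c, h}.
FOLLOW(S) includes $ since S is the start symbol.
FOLLOW(S): in S::=A c S, the suffix after S is empty (adds nothing new); in A::=S h D, S is followed by h D with FIRST {h}; in D::=S h, S is followed by h with FIRST {h}; in D::=S a, S is followed by a with FIRST {a}. Thus FOLLOW(S) = {$, a, h}.
FOLLOW(C): in S::=a D C, the suffix after C is empty, so FOLLOW(C) ⊇ FOLLOW(S) = {$, a, h}. Thus FOLLOW(C) = {$, a, h}.
FOLLOW(A): in S::=A c S, A is followed by c S with FIRST {c}. Thus FOLLOW(A) = {c}.
FOLLOW(D): in S::=a D C, D is followed by C with FIRST {c}; in A::=S h D, the suffix after D is empty, so FOLLOW(D) ⊇ FOLLOW(A) = {c}. Thus FOLLOW(D) = {c}.

{$, a, h}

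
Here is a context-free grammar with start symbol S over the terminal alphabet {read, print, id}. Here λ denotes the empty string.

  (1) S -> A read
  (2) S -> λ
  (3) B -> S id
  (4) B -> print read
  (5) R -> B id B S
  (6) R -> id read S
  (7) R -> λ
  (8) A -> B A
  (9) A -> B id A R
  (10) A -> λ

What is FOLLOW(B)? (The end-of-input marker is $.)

FIRST(S): from S->A read we get {id, print, read}; from S->λ we get {λ}. So FIRST(S) = {λ, id, print, read}.
FIRST(B): from B->S id we get {id, print, read}; from B->print read we get {print}. So FIRST(B) = {id, print, read}.
FIRST(R): from R->B id B S we get {id, print, read}; from R->id read S we get {id}; from R->λ we get {λ}. So FIRST(R) = {λ, id, print, read}.
FIRST(A): from A->B A we get {id, print, read}; from A->B id A R we get {id, print, read}; from A->λ we get {λ}. So FIRST(A) = {λ, id, print, read}.
FOLLOW(S) includes $ since S is the start symbol.
FOLLOW(A): in S->A read, A is followed by read with FIRST {read}; in A->B A, the suffix after A is empty (adds nothing new); in A->B id A R, A is followed by R with FIRST {λ, id, print, read}; in A->B id A R, the suffix after A is nullable (adds nothing new). Thus FOLLOW(A) = {id, print, read}.
FOLLOW(R): in A->B id A R, the suffix after R is empty, so FOLLOW(R) ⊇ FOLLOW(A) = {id, print, read}. Thus FOLLOW(R) = {id, print, read}.
FOLLOW(S): in B->S id, S is followed by id with FIRST {id}; in R->B id B S, the suffix after S is empty, so FOLLOW(S) ⊇ FOLLOW(R) = {id, print, read}; in R->id read S, the suffix after S is empty, so FOLLOW(S) ⊇ FOLLOW(R) = {id, print, read}. Thus FOLLOW(S) = {$, id, print, read}.
FOLLOW(B): in R->B id B S (occurrence 1), B is followed by id B S with FIRST {id}; in R->B id B S (occurrence 2), B is followed by S with FIRST {λ, id, print, read}; in R->B id B S (occurrence 2), the suffix after B is nullable, so FOLLOW(B) ⊇ FOLLOW(R) = {id, print, read}; in A->B A, B is followed by A with FIRST {λ, id, print, read}; in A->B A, the suffix after B is nullable, so FOLLOW(B) ⊇ FOLLOW(A) = {id, print, read}; in A->B id A R, B is followed by id A R with FIRST {id}. Thus FOLLOW(B) = {id, print, read}.

{id, print, read}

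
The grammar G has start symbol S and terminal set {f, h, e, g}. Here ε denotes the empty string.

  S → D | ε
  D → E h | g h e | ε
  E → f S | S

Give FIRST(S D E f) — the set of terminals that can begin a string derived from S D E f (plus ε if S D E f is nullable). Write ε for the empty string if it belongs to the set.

FIRST(S) = {ε, f, g, h}  (via D)
FIRST(E) = {ε, f, g, h}  (via S)
FIRST(D) = {ε, f, g, h}  (via E h)
FIRST(S D E f): take FIRST of each symbol in turn, carrying on past any symbol whose FIRST contains ε; result {f, g, h}.

{f, g, h}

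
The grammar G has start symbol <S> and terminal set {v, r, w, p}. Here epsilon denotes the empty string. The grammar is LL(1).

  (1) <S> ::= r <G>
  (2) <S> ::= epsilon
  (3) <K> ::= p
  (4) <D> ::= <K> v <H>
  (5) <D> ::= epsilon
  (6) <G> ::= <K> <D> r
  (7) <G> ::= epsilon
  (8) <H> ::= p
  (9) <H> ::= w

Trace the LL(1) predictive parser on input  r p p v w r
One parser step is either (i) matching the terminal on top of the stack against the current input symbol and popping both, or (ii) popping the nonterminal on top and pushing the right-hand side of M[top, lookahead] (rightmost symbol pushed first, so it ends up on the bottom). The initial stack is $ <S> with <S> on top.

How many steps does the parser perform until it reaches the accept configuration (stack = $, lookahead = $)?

      Stack          Input          Action
   1  $ <S>          r p p v w r $  expand <S> ::= r <G>
   2  $ <G> r        r p p v w r $  match r
   3  $ <G>          p p v w r $    expand <G> ::= <K> <D> r
   4  $ r <D> <K>    p p v w r $    expand <K> ::= p
   5  $ r <D> p      p p v w r $    match p
   6  $ r <D>        p v w r $      expand <D> ::= <K> v <H>
   7  $ r <H> v <K>  p v w r $      expand <K> ::= p
   8  $ r <H> v p    p v w r $      match p
   9  $ r <H> v      v w r $        match v
  10  $ r <H>        w r $          expand <H> ::= w
  11  $ r w          w r $          match w
  12  $ r            r $            match r
Accept reached after 12 steps.

12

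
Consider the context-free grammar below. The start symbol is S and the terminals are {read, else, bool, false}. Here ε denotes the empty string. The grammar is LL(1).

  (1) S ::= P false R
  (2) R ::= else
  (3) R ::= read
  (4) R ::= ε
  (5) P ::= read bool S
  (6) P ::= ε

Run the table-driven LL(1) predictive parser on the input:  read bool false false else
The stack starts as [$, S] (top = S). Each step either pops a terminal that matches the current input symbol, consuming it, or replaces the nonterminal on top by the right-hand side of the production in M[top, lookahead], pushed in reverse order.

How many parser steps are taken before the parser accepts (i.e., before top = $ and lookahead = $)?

      Stack                  Input                         Action
   1  $ S                    read bool false false else $  expand S ::= P false R
   2  $ R false P            read bool false false else $  expand P ::= read bool S
   3  $ R false S bool read  read bool false false else $  match read
   4  $ R false S bool       bool false false else $       match bool
   5  $ R false S            false false else $            expand S ::= P false R
   6  $ R false R false P    false false else $            expand P ::= ε
   7  $ R false R false      false false else $            match false
   8  $ R false R            false else $                  expand R ::= ε
   9  $ R false              false else $                  match false
  10  $ R                    else $                        expand R ::= else
  11  $ else                 else $                        match else
Accept reached after 11 steps.

11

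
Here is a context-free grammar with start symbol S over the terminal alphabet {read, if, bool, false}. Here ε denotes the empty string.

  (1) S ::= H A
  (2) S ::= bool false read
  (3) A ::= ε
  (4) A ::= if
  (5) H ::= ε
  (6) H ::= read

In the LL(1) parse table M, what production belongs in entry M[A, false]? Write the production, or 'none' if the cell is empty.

FIRST(A) = {ε, if}
FIRST(H) = {ε, read}
FIRST(S) = {ε, bool, if, read}  (via H A)
FOLLOW(S) includes $ since S is the start symbol.
FOLLOW(S): S appears on no right-hand side. Thus FOLLOW(S) = {$}.
FOLLOW(A): in S::=H A, the suffix after A is empty, so FOLLOW(A) ⊇ FOLLOW(S) = {$}. Thus FOLLOW(A) = {$}.
For A ::= ε: FIRST(ε) = {ε}, so it goes in M[A, t] for t ∈ {}; since ε ∈ FIRST, also for every t ∈ FOLLOW(A) = {$}.
For A ::= if: FIRST(if) = {if}, so it goes in M[A, t] for t ∈ {if}.
None of these place a production in M[A, false].

none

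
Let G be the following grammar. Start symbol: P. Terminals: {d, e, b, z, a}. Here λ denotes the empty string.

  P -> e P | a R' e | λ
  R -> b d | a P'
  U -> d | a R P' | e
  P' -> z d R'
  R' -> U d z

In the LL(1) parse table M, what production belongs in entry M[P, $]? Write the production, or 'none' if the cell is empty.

FIRST(P) = {λ, a, e}
FIRST(R) = {a, b}
FIRST(U) = {a, d, e}
FIRST(P') = {z}
FIRST(R') = {a, d, e}  (via U d z)
FOLLOW(P) includes $ since P is the start symbol.
FOLLOW(P): in P->e P, the suffix after P is empty (adds nothing new). Thus FOLLOW(P) = {$}.
For P -> e P: FIRST(e P) = {e}, so it goes in M[P, t] for t ∈ {e}.
For P -> a R' e: FIRST(a R' e) = {a}, so it goes in M[P, t] for t ∈ {a}.
For P -> λ: FIRST(λ) = {λ}, so it goes in M[P, t] for t ∈ {}; since λ ∈ FIRST, also for every t ∈ FOLLOW(P) = {$}.

P -> λ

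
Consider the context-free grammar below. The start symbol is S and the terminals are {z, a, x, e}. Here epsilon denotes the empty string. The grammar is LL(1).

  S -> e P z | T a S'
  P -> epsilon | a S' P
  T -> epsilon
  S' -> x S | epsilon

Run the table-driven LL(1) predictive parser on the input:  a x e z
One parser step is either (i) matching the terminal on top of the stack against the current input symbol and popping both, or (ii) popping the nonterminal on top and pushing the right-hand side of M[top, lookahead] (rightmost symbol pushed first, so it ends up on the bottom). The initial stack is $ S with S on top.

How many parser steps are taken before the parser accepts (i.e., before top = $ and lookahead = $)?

9

     Stack     Input      Action
  1  $ S       a x e z $  expand S -> T a S'
  2  $ S' a T  a x e z $  expand T -> epsilon
  3  $ S' a    a x e z $  match a
  4  $ S'      x e z $    expand S' -> x S
  5  $ S x     x e z $    match x
  6  $ S       e z $      expand S -> e P z
  7  $ z P e   e z $      match e
  8  $ z P     z $        expand P -> epsilon
  9  $ z       z $        match z
Accept reached after 9 steps.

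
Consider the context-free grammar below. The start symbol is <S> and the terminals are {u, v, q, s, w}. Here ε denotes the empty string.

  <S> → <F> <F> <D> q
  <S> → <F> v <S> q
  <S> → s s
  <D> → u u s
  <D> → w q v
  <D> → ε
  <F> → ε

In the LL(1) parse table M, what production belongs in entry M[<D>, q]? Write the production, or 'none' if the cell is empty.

FIRST(<D>) = {ε, u, w}
FIRST(<F>) = {ε}
FIRST(<S>) = {q, s, u, v, w}  (via <F> <F> <D> q, <F> v <S> q)
FOLLOW(<S>) includes $ since <S> is the start symbol.
FOLLOW(<D>): in <S>→<F> <F> <D> q, <D> is followed by q with FIRST {q}. Thus FOLLOW(<D>) = {q}.
For <D> → u u s: FIRST(u u s) = {u}, so it goes in M[<D>, t] for t ∈ {u}.
For <D> → w q v: FIRST(w q v) = {w}, so it goes in M[<D>, t] for t ∈ {w}.
For <D> → ε: FIRST(ε) = {ε}, so it goes in M[<D>, t] for t ∈ {}; since ε ∈ FIRST, also for every t ∈ FOLLOW(<D>) = {q}.

<D> → ε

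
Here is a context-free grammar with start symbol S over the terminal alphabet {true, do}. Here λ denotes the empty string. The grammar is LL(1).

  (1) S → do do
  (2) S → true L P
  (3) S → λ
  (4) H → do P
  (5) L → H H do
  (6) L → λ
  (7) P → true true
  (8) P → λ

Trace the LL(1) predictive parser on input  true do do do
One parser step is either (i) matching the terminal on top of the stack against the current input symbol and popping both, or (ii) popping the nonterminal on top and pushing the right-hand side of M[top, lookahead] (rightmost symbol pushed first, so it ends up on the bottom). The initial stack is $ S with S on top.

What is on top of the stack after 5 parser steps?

     Stack          Input            Action
  1  $ S            true do do do $  expand S → true L P
  2  $ P L true     true do do do $  match true
  3  $ P L          do do do $       expand L → H H do
  4  $ P do H H     do do do $       expand H → do P
  5  $ P do H P do  do do do $       match do
Stack after step 5: $ P do H P (top = P).

P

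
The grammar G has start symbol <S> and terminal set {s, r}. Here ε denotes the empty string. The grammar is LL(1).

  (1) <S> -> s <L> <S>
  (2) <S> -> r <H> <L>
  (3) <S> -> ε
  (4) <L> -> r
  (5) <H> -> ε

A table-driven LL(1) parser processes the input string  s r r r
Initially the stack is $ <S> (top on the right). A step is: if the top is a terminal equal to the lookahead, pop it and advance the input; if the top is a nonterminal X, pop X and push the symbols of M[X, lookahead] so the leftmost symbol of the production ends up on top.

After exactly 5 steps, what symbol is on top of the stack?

r

     Stack        Input      Action
  1  $ <S>        s r r r $  expand <S> -> s <L> <S>
  2  $ <S> <L> s  s r r r $  match s
  3  $ <S> <L>    r r r $    expand <L> -> r
  4  $ <S> r      r r r $    match r
  5  $ <S>        r r $      expand <S> -> r <H> <L>
Stack after step 5: $ <L> <H> r (top = r).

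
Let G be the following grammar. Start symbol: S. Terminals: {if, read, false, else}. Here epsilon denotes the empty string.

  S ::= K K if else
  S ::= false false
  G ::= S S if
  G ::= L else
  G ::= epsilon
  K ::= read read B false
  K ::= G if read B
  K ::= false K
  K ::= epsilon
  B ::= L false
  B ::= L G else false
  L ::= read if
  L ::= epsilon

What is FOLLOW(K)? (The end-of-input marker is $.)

FIRST(L): from L::=read if we get {read}; from L::=epsilon we get {epsilon}. So FIRST(L) = {epsilon, read}.
FIRST(S): from S::=K K if else we get {else, false, if, read}; from S::=false false we get {false}. So FIRST(S) = {else, false, if, read}.
FIRST(G): from G::=S S if we get {else, false, if, read}; from G::=L else we get {else, read}; from G::=epsilon we get {epsilon}. So FIRST(G) = {epsilon, else, false, if, read}.
FIRST(K): from K::=read read B false we get {read}; from K::=G if read B we get {else, false, if, read}; from K::=false K we get {false}; from K::=epsilon we get {epsilon}. So FIRST(K) = {epsilon, else, false, if, read}.
FIRST(B): from B::=L false we get {false, read}; from B::=L G else false we get {else, false, if, read}. So FIRST(B) = {else, false, if, read}.
FOLLOW(S) includes $ since S is the start symbol.
FOLLOW(S): in G::=S S if (occurrence 1), S is followed by S if with FIRST {else, false, if, read}; in G::=S S if (occurrence 2), S is followed by if with FIRST {if}. Thus FOLLOW(S) = {$, else, false, if, read}.
FOLLOW(G): in K::=G if read B, G is followed by if read B with FIRST {if}; in B::=L G else false, G is followed by else false with FIRST {else}. Thus FOLLOW(G) = {else, if}.
FOLLOW(K): in S::=K K if else (occurrence 1), K is followed by K if else with FIRST {else, false, if, read}; in S::=K K if else (occurrence 2), K is followed by if else with FIRST {if}; in K::=false K, the suffix after K is empty (adds nothing new). Thus FOLLOW(K) = {else, false, if, read}.
FOLLOW(B): in K::=read read B false, B is followed by false with FIRST {false}; in K::=G if read B, the suffix after B is empty, so FOLLOW(B) ⊇ FOLLOW(K) = {else, false, if, read}. Thus FOLLOW(B) = {else, false, if, read}.
FOLLOW(L): in G::=L else, L is followed by else with FIRST {else}; in B::=L false, L is followed by false with FIRST {false}; in B::=L G else false, L is followed by G else false with FIRST {else, false, if, read}. Thus FOLLOW(L) = {else, false, if, read}.

{else, false, if, read}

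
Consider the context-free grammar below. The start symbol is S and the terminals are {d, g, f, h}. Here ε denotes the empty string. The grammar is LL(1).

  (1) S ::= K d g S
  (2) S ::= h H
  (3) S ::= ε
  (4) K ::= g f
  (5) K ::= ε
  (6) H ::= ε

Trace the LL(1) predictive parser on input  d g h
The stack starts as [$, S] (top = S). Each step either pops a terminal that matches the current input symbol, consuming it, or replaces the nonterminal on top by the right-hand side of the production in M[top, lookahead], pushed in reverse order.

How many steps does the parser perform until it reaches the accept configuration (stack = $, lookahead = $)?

step 1: stack=$ S  input=d g h $  — expand S ::= K d g S
step 2: stack=$ S g d K  input=d g h $  — expand K ::= ε
step 3: stack=$ S g d  input=d g h $  — match d
step 4: stack=$ S g  input=g h $  — match g
step 5: stack=$ S  input=h $  — expand S ::= h H
step 6: stack=$ H h  input=h $  — match h
step 7: stack=$ H  input=$  — expand H ::= ε
Accept reached after 7 steps.

7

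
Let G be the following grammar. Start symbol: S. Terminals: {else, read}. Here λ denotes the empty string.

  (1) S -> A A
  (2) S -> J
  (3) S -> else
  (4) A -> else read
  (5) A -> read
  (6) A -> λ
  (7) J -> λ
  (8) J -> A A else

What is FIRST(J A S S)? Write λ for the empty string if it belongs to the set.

FIRST(A) = {λ, else, read}
FIRST(J) = {λ, else, read}  (via A A else)
FIRST(S) = {λ, else, read}  (via A A, J)
FIRST(J A S S): take FIRST of each symbol in turn, carrying on past any symbol whose FIRST contains λ; result {λ, else, read}.

{λ, else, read}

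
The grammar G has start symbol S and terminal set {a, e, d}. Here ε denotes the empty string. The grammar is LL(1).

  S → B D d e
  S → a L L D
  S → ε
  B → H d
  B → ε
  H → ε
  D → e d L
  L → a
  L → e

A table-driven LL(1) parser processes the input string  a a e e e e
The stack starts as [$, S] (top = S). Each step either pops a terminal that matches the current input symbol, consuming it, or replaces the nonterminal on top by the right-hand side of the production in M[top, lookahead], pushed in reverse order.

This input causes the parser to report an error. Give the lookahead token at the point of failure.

e

     Stack      Input          Action
  1  $ S        a a e e e e $  expand S → a L L D
  2  $ D L L a  a a e e e e $  match a
  3  $ D L L    a e e e e $    expand L → a
  4  $ D L a    a e e e e $    match a
  5  $ D L      e e e e $      expand L → e
  6  $ D e      e e e e $      match e
  7  $ D        e e e $        expand D → e d L
  8  $ L d e    e e e $        match e
  9  $ L d      e e $          error: top is terminal d but lookahead is e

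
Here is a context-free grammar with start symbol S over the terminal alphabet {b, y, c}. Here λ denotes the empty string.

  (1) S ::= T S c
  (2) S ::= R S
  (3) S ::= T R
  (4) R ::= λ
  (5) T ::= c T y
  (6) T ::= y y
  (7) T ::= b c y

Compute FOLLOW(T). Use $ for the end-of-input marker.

FIRST(R) = {λ}
FIRST(T) = {b, c, y}
FIRST(S) = {b, c, y}  (via T S c, R S, T R)
FOLLOW(S) includes $ since S is the start symbol.
FOLLOW(S): in S::=T S c, S is followed by c with FIRST {c}; in S::=R S, the suffix after S is empty (adds nothing new). Thus FOLLOW(S) = {$, c}.
FOLLOW(R): in S::=R S, R is followed by S with FIRST {b, c, y}; in S::=T R, the suffix after R is empty, so FOLLOW(R) ⊇ FOLLOW(S) = {$, c}. Thus FOLLOW(R) = {$, b, c, y}.
FOLLOW(T): in S::=T S c, T is followed by S c with FIRST {b, c, y}; in S::=T R, T is followed by R with FIRST {λ}; in S::=T R, the suffix after T is nullable, so FOLLOW(T) ⊇ FOLLOW(S) = {$, c}; in T::=c T y, T is followed by y with FIRST {y}. Thus FOLLOW(T) = {$, b, c, y}.

{$, b, c, y}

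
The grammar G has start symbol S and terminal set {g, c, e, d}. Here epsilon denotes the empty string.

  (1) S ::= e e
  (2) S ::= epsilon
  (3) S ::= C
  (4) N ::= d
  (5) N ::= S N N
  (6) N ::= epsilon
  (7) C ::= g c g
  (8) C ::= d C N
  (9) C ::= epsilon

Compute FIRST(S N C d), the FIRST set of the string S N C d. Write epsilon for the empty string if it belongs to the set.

FIRST(C): from C::=g c g we get {g}; from C::=d C N we get {d}; from C::=epsilon we get {epsilon}. So FIRST(C) = {epsilon, d, g}.
FIRST(S): from S::=e e we get {e}; from S::=epsilon we get {epsilon}; from S::=C we get {epsilon, d, g}. So FIRST(S) = {epsilon, d, e, g}.
FIRST(N): from N::=d we get {d}; from N::=S N N we get {epsilon, d, e, g}; from N::=epsilon we get {epsilon}. So FIRST(N) = {epsilon, d, e, g}.
FIRST(S N C d): take FIRST of each symbol in turn, carrying on past any symbol whose FIRST contains epsilon; result {d, e, g}.

{d, e, g}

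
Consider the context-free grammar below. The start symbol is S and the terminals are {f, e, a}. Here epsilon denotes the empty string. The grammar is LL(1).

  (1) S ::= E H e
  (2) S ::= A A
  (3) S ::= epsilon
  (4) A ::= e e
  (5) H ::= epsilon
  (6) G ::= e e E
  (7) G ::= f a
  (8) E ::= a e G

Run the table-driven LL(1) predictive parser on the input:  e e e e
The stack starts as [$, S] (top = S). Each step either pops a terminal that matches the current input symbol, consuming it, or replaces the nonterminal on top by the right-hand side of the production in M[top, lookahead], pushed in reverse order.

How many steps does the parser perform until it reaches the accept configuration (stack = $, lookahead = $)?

7

step 1: stack=$ S  input=e e e e $  — expand S ::= A A
step 2: stack=$ A A  input=e e e e $  — expand A ::= e e
step 3: stack=$ A e e  input=e e e e $  — match e
step 4: stack=$ A e  input=e e e $  — match e
step 5: stack=$ A  input=e e $  — expand A ::= e e
step 6: stack=$ e e  input=e e $  — match e
step 7: stack=$ e  input=e $  — match e
Accept reached after 7 steps.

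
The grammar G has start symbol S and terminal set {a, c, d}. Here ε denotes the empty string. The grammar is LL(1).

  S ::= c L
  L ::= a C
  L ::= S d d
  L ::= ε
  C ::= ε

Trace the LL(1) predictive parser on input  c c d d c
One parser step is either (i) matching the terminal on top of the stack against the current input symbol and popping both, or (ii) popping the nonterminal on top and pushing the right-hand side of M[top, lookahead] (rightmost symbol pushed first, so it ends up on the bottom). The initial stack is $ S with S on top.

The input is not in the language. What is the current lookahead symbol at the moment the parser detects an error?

c

     Stack      Input        Action
  1  $ S        c c d d c $  expand S ::= c L
  2  $ L c      c c d d c $  match c
  3  $ L        c d d c $    expand L ::= S d d
  4  $ d d S    c d d c $    expand S ::= c L
  5  $ d d L c  c d d c $    match c
  6  $ d d L    d d c $      expand L ::= ε
  7  $ d d      d d c $      match d
  8  $ d        d c $        match d
  9  $          c $          error: stack empty but input remains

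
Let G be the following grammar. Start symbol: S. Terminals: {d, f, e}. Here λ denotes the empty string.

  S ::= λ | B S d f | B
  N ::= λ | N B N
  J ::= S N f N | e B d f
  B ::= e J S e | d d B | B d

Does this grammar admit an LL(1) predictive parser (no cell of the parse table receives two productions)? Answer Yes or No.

FIRST(S) = {λ, d, e}
FIRST(N) = {λ, d, e}
FIRST(J) = {d, e, f}
FIRST(B) = {d, e}
FOLLOW(S) = {$, d, e, f}
FOLLOW(N) = {d, e, f}
FOLLOW(J) = {d, e}
FOLLOW(B) = {$, d, e, f}
Cell M[B, d] receives both B ::= d d B and B ::= B d — the grammar is not LL(1).

No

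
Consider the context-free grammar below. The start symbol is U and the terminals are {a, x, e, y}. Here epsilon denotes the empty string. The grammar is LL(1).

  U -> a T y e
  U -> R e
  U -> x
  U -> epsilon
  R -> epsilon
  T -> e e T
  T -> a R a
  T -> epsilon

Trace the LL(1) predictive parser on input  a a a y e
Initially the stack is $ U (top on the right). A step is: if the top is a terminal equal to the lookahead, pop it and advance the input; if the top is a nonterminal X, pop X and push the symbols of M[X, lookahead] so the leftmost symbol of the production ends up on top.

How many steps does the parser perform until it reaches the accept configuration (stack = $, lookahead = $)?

     Stack        Input        Action
  1  $ U          a a a y e $  expand U -> a T y e
  2  $ e y T a    a a a y e $  match a
  3  $ e y T      a a y e $    expand T -> a R a
  4  $ e y a R a  a a y e $    match a
  5  $ e y a R    a y e $      expand R -> epsilon
  6  $ e y a      a y e $      match a
  7  $ e y        y e $        match y
  8  $ e          e $          match e
Accept reached after 8 steps.

8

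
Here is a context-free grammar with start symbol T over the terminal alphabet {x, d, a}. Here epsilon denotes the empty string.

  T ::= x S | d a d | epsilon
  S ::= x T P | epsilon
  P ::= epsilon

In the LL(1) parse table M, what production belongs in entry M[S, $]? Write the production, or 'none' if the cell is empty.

S ::= epsilon

FIRST(T): from T::=x S we get {x}; from T::=d a d we get {d}; from T::=epsilon we get {epsilon}. So FIRST(T) = {epsilon, d, x}.
FIRST(S): from S::=x T P we get {x}; from S::=epsilon we get {epsilon}. So FIRST(S) = {epsilon, x}.
FIRST(P): from P::=epsilon we get {epsilon}. So FIRST(P) = {epsilon}.
FOLLOW(T) includes $ since T is the start symbol.
FOLLOW(T): in S::=x T P, T is followed by P with FIRST {epsilon}; in S::=x T P, the suffix after T is nullable, so FOLLOW(T) ⊇ FOLLOW(S) = {$}. Thus FOLLOW(T) = {$}.
FOLLOW(S): in T::=x S, the suffix after S is empty, so FOLLOW(S) ⊇ FOLLOW(T) = {$}. Thus FOLLOW(S) = {$}.
For S ::= x T P: FIRST(x T P) = {x}, so it goes in M[S, t] for t ∈ {x}.
For S ::= epsilon: FIRST(epsilon) = {epsilon}, so it goes in M[S, t] for t ∈ {}; since epsilon ∈ FIRST, also for every t ∈ FOLLOW(S) = {$}.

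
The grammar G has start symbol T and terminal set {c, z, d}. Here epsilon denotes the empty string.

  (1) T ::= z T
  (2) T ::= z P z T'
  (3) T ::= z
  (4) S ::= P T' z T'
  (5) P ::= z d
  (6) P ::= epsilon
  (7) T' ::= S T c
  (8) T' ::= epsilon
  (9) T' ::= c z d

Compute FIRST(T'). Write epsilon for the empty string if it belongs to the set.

{epsilon, c, z}

FIRST(T): from T::=z T we get {z}; from T::=z P z T' we get {z}; from T::=z we get {z}. So FIRST(T) = {z}.
FIRST(P): from P::=z d we get {z}; from P::=epsilon we get {epsilon}. So FIRST(P) = {epsilon, z}.
FIRST(S): from S::=P T' z T' we get {c, z}. So FIRST(S) = {c, z}.
FIRST(T'): from T'::=S T c we get {c, z}; from T'::=epsilon we get {epsilon}; from T'::=c z d we get {c}. So FIRST(T') = {epsilon, c, z}.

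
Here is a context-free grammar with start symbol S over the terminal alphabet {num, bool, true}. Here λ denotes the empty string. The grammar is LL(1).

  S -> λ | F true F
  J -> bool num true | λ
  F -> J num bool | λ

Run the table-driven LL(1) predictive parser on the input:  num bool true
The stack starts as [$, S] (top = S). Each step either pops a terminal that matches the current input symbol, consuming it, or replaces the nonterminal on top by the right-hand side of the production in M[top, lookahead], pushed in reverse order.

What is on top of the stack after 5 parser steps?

     Stack                Input            Action
  1  $ S                  num bool true $  expand S -> F true F
  2  $ F true F           num bool true $  expand F -> J num bool
  3  $ F true bool num J  num bool true $  expand J -> λ
  4  $ F true bool num    num bool true $  match num
  5  $ F true bool        bool true $      match bool
Stack after step 5: $ F true (top = true).

true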